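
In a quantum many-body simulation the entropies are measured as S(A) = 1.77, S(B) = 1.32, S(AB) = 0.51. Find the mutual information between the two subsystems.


I(A:B) = S(A) + S(B) - S(AB)
= 1.77 + 1.32 - 0.51
= 2.5800

2.5800


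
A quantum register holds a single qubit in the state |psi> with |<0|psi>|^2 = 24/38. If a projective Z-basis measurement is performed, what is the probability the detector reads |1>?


|alpha|^2 = 24/38 = 0.6316
|beta|^2 = 1 - 24/38 = 14/38 = 0.3684
P(|1>) = |beta|^2 = 0.3684

0.3684


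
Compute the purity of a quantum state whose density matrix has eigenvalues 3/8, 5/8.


tr(rho^2) = sum of eigenvalues squared
= (3/8)^2 + (5/8)^2
= (9 + 25) / 64
= 34/64
= 0.5312

0.5312


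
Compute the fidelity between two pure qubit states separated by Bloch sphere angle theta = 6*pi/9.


For states separated by angle theta on Bloch sphere:
F = cos^2(theta/2)
theta = 6*pi/9 = 2.0944
theta/2 = 1.0472
cos(theta/2) = 0.5000
F = 0.2500

0.2500


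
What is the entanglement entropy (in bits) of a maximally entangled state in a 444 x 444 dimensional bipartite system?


For a maximally entangled state in d x d:
S = log2(d) = log2(444)
= 8.7944

8.7944


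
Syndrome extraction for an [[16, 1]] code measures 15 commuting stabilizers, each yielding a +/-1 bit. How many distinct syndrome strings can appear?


Each stabilizer generator gives a binary (+1 or -1) measurement outcome.
With 15 independent generators:
Total syndromes = 2^15
= 32768

32768


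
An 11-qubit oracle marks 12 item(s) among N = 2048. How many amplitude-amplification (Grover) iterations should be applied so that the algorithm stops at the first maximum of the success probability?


After j Grover iterations the success probability is P(j) = sin^2((2j+1)*theta), where sin(theta) = sqrt(k/N).
N = 2^11 = 2048, k = 12
sin(theta) = sqrt(k/N) = 0.07654655446
theta = arcsin(sqrt(k/N)) = 0.07662150475 rad
P(j) reaches its first maximum when (2j+1)*theta is as close as possible to pi/2, i.e. j = round(pi/(4*theta) - 1/2).
pi/(4*theta) - 1/2 = 9.7504
(For comparison, the common estimate pi/4 * sqrt(N/k) = 10.2604; the exact maximiser is used here.)
Optimal iterations = 10

10


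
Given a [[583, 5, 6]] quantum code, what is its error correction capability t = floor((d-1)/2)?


Code parameters: [[583, 5, 6]], distance d = 6.
Number of correctable errors = floor((d-1)/2)
= floor((6 - 1)/2)
= floor(5/2)
= 2

2


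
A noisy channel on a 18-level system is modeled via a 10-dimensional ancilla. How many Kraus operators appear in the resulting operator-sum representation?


Tracing out the environment in an orthonormal basis {|i>_E} gives Kraus operators K_i = <i|_E U |0>_E.
Number of Kraus operators = dim(H_env) = d_env
= 10

10


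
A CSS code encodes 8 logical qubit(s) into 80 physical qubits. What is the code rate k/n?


Code rate R = k/n
= 8/80
= 0.1000

0.1000


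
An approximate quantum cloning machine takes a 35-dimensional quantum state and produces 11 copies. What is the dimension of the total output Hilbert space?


Output space = H^(tensor 11) where dim(H) = 35
dim = 35^11
= 1225 (after 2 factors)
= 42875 (after 3 factors)
= 1500625 (after 4 factors)
= 52521875 (after 5 factors)
= 1838265625 (after 6 factors)
= 64339296875 (after 7 factors)
= 2251875390625 (after 8 factors)
= 78815638671875 (after 9 factors)
= 2758547353515625 (after 10 factors)
= 96549157373046875 (after 11 factors)
= 96549157373046875

96549157373046875


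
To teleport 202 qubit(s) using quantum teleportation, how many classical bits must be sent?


Quantum teleportation requires 2 classical bits per qubit teleported.
202 qubit(s) -> 2 * 202 = 404 classical bits

404


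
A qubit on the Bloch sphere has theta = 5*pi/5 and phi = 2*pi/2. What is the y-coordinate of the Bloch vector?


theta = 3.1416, phi = 3.1416
r_y = sin(theta)*sin(phi) = 0.0000 * 0.0000
r_y = 0.0000

0.0000


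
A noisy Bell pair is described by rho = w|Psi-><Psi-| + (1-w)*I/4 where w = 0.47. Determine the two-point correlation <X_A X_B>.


|Psi-> = (|01> - |10>)/sqrt(2)
For the pure Bell state, <X_A X_B> = -1 (Bell-state Pauli correlator).
The maximally-mixed part I/4 has tr(I/4 * P tensor P) = 0 for any traceless Pauli P.
So <X_A X_B>_rho = w * (-1) + (1 - w) * 0
= 0.47 * (-1)
= -0.4700

-0.4700


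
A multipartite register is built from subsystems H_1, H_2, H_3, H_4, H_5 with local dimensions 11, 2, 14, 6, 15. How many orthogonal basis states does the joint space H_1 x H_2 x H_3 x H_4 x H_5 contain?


dim(H_1 x H_2 x H_3 x H_4 x H_5) = 11 * 2 * 14 * 6 * 15
= 22 * 14 * 6 * 15
= 308 * 6 * 15
= 1848 * 15
= 27720

27720


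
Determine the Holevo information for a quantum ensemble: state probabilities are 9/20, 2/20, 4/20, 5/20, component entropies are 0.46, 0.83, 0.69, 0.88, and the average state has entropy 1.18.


chi = S(rho) - sum_i p_i * S(rho_i)
Weighted entropy = 9/20 * 0.46 + 2/20 * 0.83 + 4/20 * 0.69 + 5/20 * 0.88
= 0.6480
chi = 1.18 - 0.6480
= 0.5320

0.5320


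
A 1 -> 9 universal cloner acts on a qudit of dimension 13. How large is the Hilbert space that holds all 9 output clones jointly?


Output space = H^(tensor 9) where dim(H) = 13
dim = 13^9
= 169 (after 2 factors)
= 2197 (after 3 factors)
= 28561 (after 4 factors)
= 371293 (after 5 factors)
= 4826809 (after 6 factors)
= 62748517 (after 7 factors)
= 815730721 (after 8 factors)
= 10604499373 (after 9 factors)
= 10604499373

10604499373


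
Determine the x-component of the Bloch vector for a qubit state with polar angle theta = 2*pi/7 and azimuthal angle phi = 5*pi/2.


theta = 0.8976, phi = 7.8540
r_x = sin(theta)*cos(phi) = 0.7818 * 0.0000
r_x = 0.0000

0.0000


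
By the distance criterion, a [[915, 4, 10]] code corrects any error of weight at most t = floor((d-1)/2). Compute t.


Code parameters: [[915, 4, 10]], distance d = 10.
Number of correctable errors = floor((d-1)/2)
= floor((10 - 1)/2)
= floor(9/2)
= 4

4


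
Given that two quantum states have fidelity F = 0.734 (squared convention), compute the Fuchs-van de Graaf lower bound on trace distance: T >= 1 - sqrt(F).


Fuchs-van de Graaf (squared-fidelity convention): 1 - sqrt(F) <= T <= sqrt(1 - F).
Lower bound: T >= 1 - sqrt(F)
sqrt(F) = sqrt(0.734) = 0.8567
T >= 1 - 0.8567
T >= 0.1433

0.1433


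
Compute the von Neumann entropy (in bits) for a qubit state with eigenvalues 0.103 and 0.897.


S = -p*log2(p) - (1-p)*log2(1-p)
p = 0.1030, 1-p = 0.8970
= -0.1030 * log2(0.1030) - 0.8970 * log2(0.8970)
= -(-0.3378) - (-0.1407)
= 0.4784

0.4784


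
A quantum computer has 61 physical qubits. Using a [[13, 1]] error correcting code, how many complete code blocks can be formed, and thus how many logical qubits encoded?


Each code block uses 13 physical qubits for 1 logical qubit(s).
Number of complete blocks = floor(61 / 13) = 4
Logical qubits = 4 * 1
= 4

4


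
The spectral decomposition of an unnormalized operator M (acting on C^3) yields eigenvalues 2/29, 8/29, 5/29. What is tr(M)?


tr(M) = sum of eigenvalues
= 2/29 + 8/29 + 5/29
= 15/29
= 0.5172

0.5172


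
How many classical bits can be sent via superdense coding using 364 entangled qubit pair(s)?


Superdense coding allows 2 classical bits per shared entangled pair.
364 pair(s) -> 2 * 364 = 728 classical bits

728


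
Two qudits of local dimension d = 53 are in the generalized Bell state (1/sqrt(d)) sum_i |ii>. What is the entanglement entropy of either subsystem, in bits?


For a maximally entangled state in d x d:
S = log2(d) = log2(53)
= 5.7279

5.7279


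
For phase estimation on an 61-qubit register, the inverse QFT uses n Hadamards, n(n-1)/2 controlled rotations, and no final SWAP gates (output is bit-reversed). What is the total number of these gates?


Hadamard gates: 61
Controlled rotations: n*(n-1)/2 = 61*60/2 = 1830
SWAP gates: 0 (omitted)
Total = 61 + 1830
= 1891

1891


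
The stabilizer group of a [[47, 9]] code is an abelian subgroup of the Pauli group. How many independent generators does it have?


For an [[n,k]] stabilizer code:
Number of stabilizer generators = n - k
= 47 - 9
= 38

38


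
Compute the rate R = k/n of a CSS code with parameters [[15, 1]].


Code rate R = k/n
= 1/15
= 0.0667

0.0667


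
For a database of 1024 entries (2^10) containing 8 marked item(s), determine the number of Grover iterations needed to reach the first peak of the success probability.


After j Grover iterations the success probability is P(j) = sin^2((2j+1)*theta), where sin(theta) = sqrt(k/N).
N = 2^10 = 1024, k = 8
sin(theta) = sqrt(k/N) = 0.08838834765
theta = arcsin(sqrt(k/N)) = 0.08850384314 rad
P(j) reaches its first maximum when (2j+1)*theta is as close as possible to pi/2, i.e. j = round(pi/(4*theta) - 1/2).
pi/(4*theta) - 1/2 = 8.3742
(For comparison, the common estimate pi/4 * sqrt(N/k) = 8.8858; the exact maximiser is used here.)
Optimal iterations = 8

8


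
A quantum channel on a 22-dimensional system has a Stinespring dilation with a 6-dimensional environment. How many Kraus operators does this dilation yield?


Tracing out the environment in an orthonormal basis {|i>_E} gives Kraus operators K_i = <i|_E U |0>_E.
Number of Kraus operators = dim(H_env) = d_env
= 6

6


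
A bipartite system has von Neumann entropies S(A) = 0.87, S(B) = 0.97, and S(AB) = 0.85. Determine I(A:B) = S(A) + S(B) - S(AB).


I(A:B) = S(A) + S(B) - S(AB)
= 0.87 + 0.97 - 0.85
= 0.9900

0.9900


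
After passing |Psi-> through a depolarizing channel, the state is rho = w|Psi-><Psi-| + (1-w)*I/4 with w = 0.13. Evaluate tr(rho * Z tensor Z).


|Psi-> = (|01> - |10>)/sqrt(2)
For the pure Bell state, <Z_A Z_B> = -1 (Bell-state Pauli correlator).
The maximally-mixed part I/4 has tr(I/4 * P tensor P) = 0 for any traceless Pauli P.
So <Z_A Z_B>_rho = w * (-1) + (1 - w) * 0
= 0.13 * (-1)
= -0.1300

-0.1300


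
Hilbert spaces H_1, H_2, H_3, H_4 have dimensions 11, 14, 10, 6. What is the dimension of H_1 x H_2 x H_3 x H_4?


dim(H_1 x H_2 x H_3 x H_4) = 11 * 14 * 10 * 6
= 154 * 10 * 6
= 1540 * 6
= 9240

9240


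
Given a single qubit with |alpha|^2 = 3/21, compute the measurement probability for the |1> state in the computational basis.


|alpha|^2 = 3/21 = 0.1429
|beta|^2 = 1 - 3/21 = 18/21 = 0.8571
P(|1>) = |beta|^2 = 0.8571

0.8571


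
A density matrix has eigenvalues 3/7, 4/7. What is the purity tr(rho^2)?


tr(rho^2) = sum of eigenvalues squared
= (3/7)^2 + (4/7)^2
= (9 + 16) / 49
= 25/49
= 0.5102

0.5102


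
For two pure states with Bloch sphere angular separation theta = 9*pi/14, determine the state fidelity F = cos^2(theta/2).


For states separated by angle theta on Bloch sphere:
F = cos^2(theta/2)
theta = 9*pi/14 = 2.0196
theta/2 = 1.0098
cos(theta/2) = 0.5320
F = 0.2831

0.2831


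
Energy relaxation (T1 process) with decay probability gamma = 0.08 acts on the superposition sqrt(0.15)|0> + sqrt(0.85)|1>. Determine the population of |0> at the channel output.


For amplitude damping with parameter gamma on state sqrt(a)|0> + sqrt(b)|1>:
alpha^2 = 0.15, beta^2 = 0.85
P(|0>) = alpha^2 + gamma * beta^2
= 0.15 + 0.08 * 0.85
= 0.15 + 0.0680
= 0.2180

0.2180


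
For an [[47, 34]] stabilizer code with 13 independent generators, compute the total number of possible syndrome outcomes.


Each stabilizer generator gives a binary (+1 or -1) measurement outcome.
With 13 independent generators:
Total syndromes = 2^13
= 8192

8192


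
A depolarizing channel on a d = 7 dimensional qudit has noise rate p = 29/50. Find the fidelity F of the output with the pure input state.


F = (1-p) + p/d
= (1 - 0.5800) + 0.5800/7
= 0.4200 + 0.0829
= 0.5029

0.5029


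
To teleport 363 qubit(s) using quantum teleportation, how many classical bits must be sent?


Quantum teleportation requires 2 classical bits per qubit teleported.
363 qubit(s) -> 2 * 363 = 726 classical bits

726


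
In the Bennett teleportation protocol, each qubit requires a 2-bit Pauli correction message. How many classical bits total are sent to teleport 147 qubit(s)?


Quantum teleportation requires 2 classical bits per qubit teleported.
147 qubit(s) -> 2 * 147 = 294 classical bits

294


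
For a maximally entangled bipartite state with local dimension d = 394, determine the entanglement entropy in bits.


For a maximally entangled state in d x d:
S = log2(d) = log2(394)
= 8.6221

8.6221


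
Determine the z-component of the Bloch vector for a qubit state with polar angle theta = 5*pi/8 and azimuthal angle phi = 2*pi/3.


theta = 1.9635, phi = 2.0944
r_z = cos(theta) = -0.3827

-0.3827


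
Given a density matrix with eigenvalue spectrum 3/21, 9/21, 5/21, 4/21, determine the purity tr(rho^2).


tr(rho^2) = sum of eigenvalues squared
= (3/21)^2 + (9/21)^2 + (5/21)^2 + (4/21)^2
= (9 + 81 + 25 + 16) / 441
= 131/441
= 0.2971

0.2971


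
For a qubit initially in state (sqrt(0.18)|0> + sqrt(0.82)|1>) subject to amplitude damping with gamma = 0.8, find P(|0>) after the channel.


For amplitude damping with parameter gamma on state sqrt(a)|0> + sqrt(b)|1>:
alpha^2 = 0.18, beta^2 = 0.82
P(|0>) = alpha^2 + gamma * beta^2
= 0.18 + 0.8 * 0.82
= 0.18 + 0.6560
= 0.8360

0.8360


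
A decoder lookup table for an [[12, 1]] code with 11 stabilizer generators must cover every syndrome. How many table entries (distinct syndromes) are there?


Each stabilizer generator gives a binary (+1 or -1) measurement outcome.
With 11 independent generators:
Total syndromes = 2^11
= 2048

2048


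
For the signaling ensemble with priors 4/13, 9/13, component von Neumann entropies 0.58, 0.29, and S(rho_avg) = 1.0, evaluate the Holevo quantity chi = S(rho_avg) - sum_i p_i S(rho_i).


chi = S(rho) - sum_i p_i * S(rho_i)
Weighted entropy = 4/13 * 0.58 + 9/13 * 0.29
= 0.3792
chi = 1.0 - 0.3792
= 0.6208

0.6208


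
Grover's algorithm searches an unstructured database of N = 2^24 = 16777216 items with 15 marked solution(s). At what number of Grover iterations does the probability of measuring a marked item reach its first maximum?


After j Grover iterations the success probability is P(j) = sin^2((2j+1)*theta), where sin(theta) = sqrt(k/N).
N = 2^24 = 16777216, k = 15
sin(theta) = sqrt(k/N) = 0.0009455525748
theta = arcsin(sqrt(k/N)) = 0.0009455527157 rad
P(j) reaches its first maximum when (2j+1)*theta is as close as possible to pi/2, i.e. j = round(pi/(4*theta) - 1/2).
pi/(4*theta) - 1/2 = 830.1233
(For comparison, the common estimate pi/4 * sqrt(N/k) = 830.6235; the exact maximiser is used here.)
Optimal iterations = 830

830


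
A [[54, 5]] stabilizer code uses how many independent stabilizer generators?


For an [[n,k]] stabilizer code:
Number of stabilizer generators = n - k
= 54 - 5
= 49

49


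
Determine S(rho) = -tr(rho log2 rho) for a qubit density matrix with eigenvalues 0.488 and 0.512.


S = -p*log2(p) - (1-p)*log2(1-p)
p = 0.4880, 1-p = 0.5120
= -0.4880 * log2(0.4880) - 0.5120 * log2(0.5120)
= -(-0.5051) - (-0.4945)
= 0.9996

0.9996


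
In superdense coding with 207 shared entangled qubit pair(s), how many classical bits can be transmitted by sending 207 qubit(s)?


Superdense coding allows 2 classical bits per shared entangled pair.
207 pair(s) -> 2 * 207 = 414 classical bits

414


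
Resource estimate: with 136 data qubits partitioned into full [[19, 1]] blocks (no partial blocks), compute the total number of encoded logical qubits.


Each code block uses 19 physical qubits for 1 logical qubit(s).
Number of complete blocks = floor(136 / 19) = 7
Logical qubits = 7 * 1
= 7

7


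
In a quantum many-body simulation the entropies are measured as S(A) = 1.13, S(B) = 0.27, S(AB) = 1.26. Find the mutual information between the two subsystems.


I(A:B) = S(A) + S(B) - S(AB)
= 1.13 + 0.27 - 1.26
= 0.1400

0.1400


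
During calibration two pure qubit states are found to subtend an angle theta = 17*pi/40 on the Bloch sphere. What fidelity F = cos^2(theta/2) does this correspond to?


For states separated by angle theta on Bloch sphere:
F = cos^2(theta/2)
theta = 17*pi/40 = 1.3352
theta/2 = 0.6676
cos(theta/2) = 0.7853
F = 0.6167

0.6167


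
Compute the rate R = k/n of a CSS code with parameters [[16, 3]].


Code rate R = k/n
= 3/16
= 0.1875

0.1875


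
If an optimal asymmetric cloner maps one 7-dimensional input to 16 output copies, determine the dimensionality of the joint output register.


Output space = H^(tensor 16) where dim(H) = 7
dim = 7^16
= 49 (after 2 factors)
= 343 (after 3 factors)
= 2401 (after 4 factors)
= 16807 (after 5 factors)
= 117649 (after 6 factors)
= 823543 (after 7 factors)
= 5764801 (after 8 factors)
= 40353607 (after 9 factors)
= 282475249 (after 10 factors)
= 1977326743 (after 11 factors)
= 13841287201 (after 12 factors)
= 96889010407 (after 13 factors)
= 678223072849 (after 14 factors)
= 4747561509943 (after 15 factors)
= 33232930569601 (after 16 factors)
= 33232930569601

33232930569601


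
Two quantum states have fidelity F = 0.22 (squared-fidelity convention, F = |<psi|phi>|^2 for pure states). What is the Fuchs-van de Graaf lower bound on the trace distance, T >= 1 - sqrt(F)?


Fuchs-van de Graaf (squared-fidelity convention): 1 - sqrt(F) <= T <= sqrt(1 - F).
Lower bound: T >= 1 - sqrt(F)
sqrt(F) = sqrt(0.22) = 0.4690
T >= 1 - 0.4690
T >= 0.5310

0.5310


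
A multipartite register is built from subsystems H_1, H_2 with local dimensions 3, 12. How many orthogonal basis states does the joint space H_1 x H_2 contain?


dim(H_1 x H_2) = 3 * 12
= 36

36


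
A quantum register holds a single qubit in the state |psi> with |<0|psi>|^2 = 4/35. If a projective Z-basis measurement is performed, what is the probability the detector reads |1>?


|alpha|^2 = 4/35 = 0.1143
|beta|^2 = 1 - 4/35 = 31/35 = 0.8857
P(|1>) = |beta|^2 = 0.8857

0.8857


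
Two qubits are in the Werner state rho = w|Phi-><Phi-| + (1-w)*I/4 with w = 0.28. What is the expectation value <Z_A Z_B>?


|Phi-> = (|00> - |11>)/sqrt(2)
For the pure Bell state, <Z_A Z_B> = +1 (Bell-state Pauli correlator).
The maximally-mixed part I/4 has tr(I/4 * P tensor P) = 0 for any traceless Pauli P.
So <Z_A Z_B>_rho = w * (+1) + (1 - w) * 0
= 0.28 * (+1)
= 0.2800

0.2800


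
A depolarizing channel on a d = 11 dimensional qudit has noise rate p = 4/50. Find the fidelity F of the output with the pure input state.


F = (1-p) + p/d
= (1 - 0.0800) + 0.0800/11
= 0.9200 + 0.0073
= 0.9273

0.9273


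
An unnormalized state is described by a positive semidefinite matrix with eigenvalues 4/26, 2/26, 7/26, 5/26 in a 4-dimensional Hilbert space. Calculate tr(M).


tr(M) = sum of eigenvalues
= 4/26 + 2/26 + 7/26 + 5/26
= 18/26
= 0.6923

0.6923


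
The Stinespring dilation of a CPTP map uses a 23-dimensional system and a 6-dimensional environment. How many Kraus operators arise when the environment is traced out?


Tracing out the environment in an orthonormal basis {|i>_E} gives Kraus operators K_i = <i|_E U |0>_E.
Number of Kraus operators = dim(H_env) = d_env
= 6

6


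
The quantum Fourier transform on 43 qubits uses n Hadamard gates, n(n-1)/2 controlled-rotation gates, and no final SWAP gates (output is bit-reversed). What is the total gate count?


Hadamard gates: 43
Controlled rotations: n*(n-1)/2 = 43*42/2 = 903
SWAP gates: 0 (omitted)
Total = 43 + 903
= 946

946


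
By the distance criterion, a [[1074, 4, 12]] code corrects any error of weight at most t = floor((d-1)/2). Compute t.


Code parameters: [[1074, 4, 12]], distance d = 12.
Number of correctable errors = floor((d-1)/2)
= floor((12 - 1)/2)
= floor(11/2)
= 5

5


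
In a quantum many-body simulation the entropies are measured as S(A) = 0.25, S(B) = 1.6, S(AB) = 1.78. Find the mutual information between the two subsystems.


I(A:B) = S(A) + S(B) - S(AB)
= 0.25 + 1.6 - 1.78
= 0.0700

0.0700


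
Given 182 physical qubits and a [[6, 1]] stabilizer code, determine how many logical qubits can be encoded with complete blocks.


Each code block uses 6 physical qubits for 1 logical qubit(s).
Number of complete blocks = floor(182 / 6) = 30
Logical qubits = 30 * 1
= 30

30


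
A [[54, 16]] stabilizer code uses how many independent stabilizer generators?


For an [[n,k]] stabilizer code:
Number of stabilizer generators = n - k
= 54 - 16
= 38

38


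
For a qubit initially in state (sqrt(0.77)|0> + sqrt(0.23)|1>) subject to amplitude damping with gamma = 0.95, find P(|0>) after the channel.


For amplitude damping with parameter gamma on state sqrt(a)|0> + sqrt(b)|1>:
alpha^2 = 0.77, beta^2 = 0.23
P(|0>) = alpha^2 + gamma * beta^2
= 0.77 + 0.95 * 0.23
= 0.77 + 0.2185
= 0.9885

0.9885


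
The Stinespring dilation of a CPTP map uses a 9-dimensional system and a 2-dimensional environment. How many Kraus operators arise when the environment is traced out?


Tracing out the environment in an orthonormal basis {|i>_E} gives Kraus operators K_i = <i|_E U |0>_E.
Number of Kraus operators = dim(H_env) = d_env
= 2

2


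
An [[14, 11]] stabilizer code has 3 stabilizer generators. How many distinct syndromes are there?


Each stabilizer generator gives a binary (+1 or -1) measurement outcome.
With 3 independent generators:
Total syndromes = 2^3
= 8

8


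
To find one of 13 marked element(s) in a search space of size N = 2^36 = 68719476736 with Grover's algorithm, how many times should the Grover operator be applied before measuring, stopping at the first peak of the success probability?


After j Grover iterations the success probability is P(j) = sin^2((2j+1)*theta), where sin(theta) = sqrt(k/N).
N = 2^36 = 68719476736, k = 13
sin(theta) = sqrt(k/N) = 1.375408659e-05
theta = arcsin(sqrt(k/N)) = 1.375408659e-05 rad
P(j) reaches its first maximum when (2j+1)*theta is as close as possible to pi/2, i.e. j = round(pi/(4*theta) - 1/2).
pi/(4*theta) - 1/2 = 57102.3951
(For comparison, the common estimate pi/4 * sqrt(N/k) = 57102.8951; the exact maximiser is used here.)
Optimal iterations = 57102

57102


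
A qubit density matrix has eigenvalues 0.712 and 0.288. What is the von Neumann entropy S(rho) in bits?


S = -p*log2(p) - (1-p)*log2(1-p)
p = 0.7120, 1-p = 0.2880
= -0.7120 * log2(0.7120) - 0.2880 * log2(0.2880)
= -(-0.3489) - (-0.5172)
= 0.8661

0.8661


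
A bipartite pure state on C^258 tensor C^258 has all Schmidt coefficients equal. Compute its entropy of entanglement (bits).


For a maximally entangled state in d x d:
S = log2(d) = log2(258)
= 8.0112

8.0112


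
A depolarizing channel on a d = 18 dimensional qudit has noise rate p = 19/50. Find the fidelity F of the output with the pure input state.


F = (1-p) + p/d
= (1 - 0.3800) + 0.3800/18
= 0.6200 + 0.0211
= 0.6411

0.6411


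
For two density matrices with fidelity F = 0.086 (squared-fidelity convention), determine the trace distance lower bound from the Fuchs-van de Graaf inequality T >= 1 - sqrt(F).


Fuchs-van de Graaf (squared-fidelity convention): 1 - sqrt(F) <= T <= sqrt(1 - F).
Lower bound: T >= 1 - sqrt(F)
sqrt(F) = sqrt(0.086) = 0.2933
T >= 1 - 0.2933
T >= 0.7067

0.7067


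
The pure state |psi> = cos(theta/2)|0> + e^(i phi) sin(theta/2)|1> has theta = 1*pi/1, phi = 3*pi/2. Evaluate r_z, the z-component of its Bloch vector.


theta = 3.1416, phi = 4.7124
r_z = cos(theta) = -1.0000

-1.0000


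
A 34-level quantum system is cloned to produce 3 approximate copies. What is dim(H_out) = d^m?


Output space = H^(tensor 3) where dim(H) = 34
dim = 34^3
= 1156 (after 2 factors)
= 39304 (after 3 factors)
= 39304

39304


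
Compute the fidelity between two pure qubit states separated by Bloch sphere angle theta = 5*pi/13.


For states separated by angle theta on Bloch sphere:
F = cos^2(theta/2)
theta = 5*pi/13 = 1.2083
theta/2 = 0.6042
cos(theta/2) = 0.8230
F = 0.6773

0.6773


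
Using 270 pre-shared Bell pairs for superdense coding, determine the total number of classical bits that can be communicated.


Superdense coding allows 2 classical bits per shared entangled pair.
270 pair(s) -> 2 * 270 = 540 classical bits

540


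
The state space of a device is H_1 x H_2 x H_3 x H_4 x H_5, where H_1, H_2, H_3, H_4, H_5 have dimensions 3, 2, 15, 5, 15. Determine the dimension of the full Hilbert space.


dim(H_1 x H_2 x H_3 x H_4 x H_5) = 3 * 2 * 15 * 5 * 15
= 6 * 15 * 5 * 15
= 90 * 5 * 15
= 450 * 15
= 6750

6750


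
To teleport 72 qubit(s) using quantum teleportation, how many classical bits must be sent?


Quantum teleportation requires 2 classical bits per qubit teleported.
72 qubit(s) -> 2 * 72 = 144 classical bits

144


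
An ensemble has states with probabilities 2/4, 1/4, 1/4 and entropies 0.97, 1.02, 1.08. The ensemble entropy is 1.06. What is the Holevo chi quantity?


chi = S(rho) - sum_i p_i * S(rho_i)
Weighted entropy = 2/4 * 0.97 + 1/4 * 1.02 + 1/4 * 1.08
= 1.0100
chi = 1.06 - 1.0100
= 0.0500

0.0500


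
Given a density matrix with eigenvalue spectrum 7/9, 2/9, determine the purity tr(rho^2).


tr(rho^2) = sum of eigenvalues squared
= (7/9)^2 + (2/9)^2
= (49 + 4) / 81
= 53/81
= 0.6543

0.6543


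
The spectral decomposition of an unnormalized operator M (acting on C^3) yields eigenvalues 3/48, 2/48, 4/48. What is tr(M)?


tr(M) = sum of eigenvalues
= 3/48 + 2/48 + 4/48
= 9/48
= 0.1875

0.1875


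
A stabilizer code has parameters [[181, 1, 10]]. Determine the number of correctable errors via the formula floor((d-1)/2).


Code parameters: [[181, 1, 10]], distance d = 10.
Number of correctable errors = floor((d-1)/2)
= floor((10 - 1)/2)
= floor(9/2)
= 4

4


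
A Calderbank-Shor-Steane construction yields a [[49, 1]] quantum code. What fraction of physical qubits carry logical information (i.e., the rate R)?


Code rate R = k/n
= 1/49
= 0.0204

0.0204


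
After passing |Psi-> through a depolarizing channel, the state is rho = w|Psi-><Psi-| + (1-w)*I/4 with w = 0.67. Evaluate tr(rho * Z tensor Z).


|Psi-> = (|01> - |10>)/sqrt(2)
For the pure Bell state, <Z_A Z_B> = -1 (Bell-state Pauli correlator).
The maximally-mixed part I/4 has tr(I/4 * P tensor P) = 0 for any traceless Pauli P.
So <Z_A Z_B>_rho = w * (-1) + (1 - w) * 0
= 0.67 * (-1)
= -0.6700

-0.6700


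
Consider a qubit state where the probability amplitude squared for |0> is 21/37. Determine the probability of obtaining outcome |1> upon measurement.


|alpha|^2 = 21/37 = 0.5676
|beta|^2 = 1 - 21/37 = 16/37 = 0.4324
P(|1>) = |beta|^2 = 0.4324

0.4324


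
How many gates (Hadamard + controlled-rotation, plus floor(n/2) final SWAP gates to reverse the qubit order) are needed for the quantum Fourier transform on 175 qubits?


Hadamard gates: 175
Controlled rotations: n*(n-1)/2 = 175*174/2 = 15225
SWAP gates: floor(n/2) = floor(175/2) = 87
Total = 175 + 15225 + 87
= 15487

15487


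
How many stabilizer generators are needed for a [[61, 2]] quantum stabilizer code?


For an [[n,k]] stabilizer code:
Number of stabilizer generators = n - k
= 61 - 2
= 59

59


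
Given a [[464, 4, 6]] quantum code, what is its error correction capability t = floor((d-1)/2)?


Code parameters: [[464, 4, 6]], distance d = 6.
Number of correctable errors = floor((d-1)/2)
= floor((6 - 1)/2)
= floor(5/2)
= 2

2


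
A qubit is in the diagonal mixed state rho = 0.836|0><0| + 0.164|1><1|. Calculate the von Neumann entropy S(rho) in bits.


S = -p*log2(p) - (1-p)*log2(1-p)
p = 0.8360, 1-p = 0.1640
= -0.8360 * log2(0.8360) - 0.1640 * log2(0.1640)
= -(-0.2160) - (-0.4278)
= 0.6438

0.6438


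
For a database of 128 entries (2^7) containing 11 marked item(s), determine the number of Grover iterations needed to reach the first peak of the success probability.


After j Grover iterations the success probability is P(j) = sin^2((2j+1)*theta), where sin(theta) = sqrt(k/N).
N = 2^7 = 128, k = 11
sin(theta) = sqrt(k/N) = 0.293150985
theta = arcsin(sqrt(k/N)) = 0.2975209614 rad
P(j) reaches its first maximum when (2j+1)*theta is as close as possible to pi/2, i.e. j = round(pi/(4*theta) - 1/2).
pi/(4*theta) - 1/2 = 2.1398
(For comparison, the common estimate pi/4 * sqrt(N/k) = 2.6792; the exact maximiser is used here.)
Optimal iterations = 2

2


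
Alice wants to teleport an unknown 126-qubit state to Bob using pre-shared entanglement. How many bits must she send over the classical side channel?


Quantum teleportation requires 2 classical bits per qubit teleported.
126 qubit(s) -> 2 * 126 = 252 classical bits

252


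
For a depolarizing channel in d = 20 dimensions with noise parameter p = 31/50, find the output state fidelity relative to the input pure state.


F = (1-p) + p/d
= (1 - 0.6200) + 0.6200/20
= 0.3800 + 0.0310
= 0.4110

0.4110


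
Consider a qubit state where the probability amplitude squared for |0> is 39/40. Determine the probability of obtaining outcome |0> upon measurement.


|alpha|^2 = 39/40 = 0.9750
|beta|^2 = 1 - 39/40 = 1/40 = 0.0250
P(|0>) = |alpha|^2 = 0.9750

0.9750


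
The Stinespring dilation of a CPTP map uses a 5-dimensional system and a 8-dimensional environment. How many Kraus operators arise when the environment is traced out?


Tracing out the environment in an orthonormal basis {|i>_E} gives Kraus operators K_i = <i|_E U |0>_E.
Number of Kraus operators = dim(H_env) = d_env
= 8

8


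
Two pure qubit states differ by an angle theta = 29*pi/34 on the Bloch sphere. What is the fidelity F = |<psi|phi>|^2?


For states separated by angle theta on Bloch sphere:
F = cos^2(theta/2)
theta = 29*pi/34 = 2.6796
theta/2 = 1.3398
cos(theta/2) = 0.2290
F = 0.0524

0.0524


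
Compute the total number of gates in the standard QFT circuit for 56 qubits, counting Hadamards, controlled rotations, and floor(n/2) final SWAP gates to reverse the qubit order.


Hadamard gates: 56
Controlled rotations: n*(n-1)/2 = 56*55/2 = 1540
SWAP gates: floor(n/2) = floor(56/2) = 28
Total = 56 + 1540 + 28
= 1624

1624


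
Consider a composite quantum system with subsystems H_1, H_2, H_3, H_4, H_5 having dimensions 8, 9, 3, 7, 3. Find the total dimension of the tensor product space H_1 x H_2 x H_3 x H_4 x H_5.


dim(H_1 x H_2 x H_3 x H_4 x H_5) = 8 * 9 * 3 * 7 * 3
= 72 * 3 * 7 * 3
= 216 * 7 * 3
= 1512 * 3
= 4536

4536


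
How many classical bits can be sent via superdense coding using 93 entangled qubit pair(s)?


Superdense coding allows 2 classical bits per shared entangled pair.
93 pair(s) -> 2 * 93 = 186 classical bits

186


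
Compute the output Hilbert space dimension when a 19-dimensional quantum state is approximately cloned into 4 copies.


Output space = H^(tensor 4) where dim(H) = 19
dim = 19^4
= 361 (after 2 factors)
= 6859 (after 3 factors)
= 130321 (after 4 factors)
= 130321

130321


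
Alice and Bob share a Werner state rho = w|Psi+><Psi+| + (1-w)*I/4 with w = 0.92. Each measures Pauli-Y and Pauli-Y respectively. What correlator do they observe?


|Psi+> = (|01> + |10>)/sqrt(2)
For the pure Bell state, <Y_A Y_B> = +1 (Bell-state Pauli correlator).
The maximally-mixed part I/4 has tr(I/4 * P tensor P) = 0 for any traceless Pauli P.
So <Y_A Y_B>_rho = w * (+1) + (1 - w) * 0
= 0.92 * (+1)
= 0.9200

0.9200


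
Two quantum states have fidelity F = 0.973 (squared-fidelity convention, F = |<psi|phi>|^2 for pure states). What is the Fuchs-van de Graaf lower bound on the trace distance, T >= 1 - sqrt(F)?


Fuchs-van de Graaf (squared-fidelity convention): 1 - sqrt(F) <= T <= sqrt(1 - F).
Lower bound: T >= 1 - sqrt(F)
sqrt(F) = sqrt(0.973) = 0.9864
T >= 1 - 0.9864
T >= 0.0136

0.0136


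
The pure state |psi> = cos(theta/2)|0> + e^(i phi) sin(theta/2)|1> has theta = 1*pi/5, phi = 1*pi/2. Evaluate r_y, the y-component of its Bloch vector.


theta = 0.6283, phi = 1.5708
r_y = sin(theta)*sin(phi) = 0.5878 * 1.0000
r_y = 0.5878

0.5878


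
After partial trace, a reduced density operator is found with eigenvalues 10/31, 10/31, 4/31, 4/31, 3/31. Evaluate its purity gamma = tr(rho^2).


tr(rho^2) = sum of eigenvalues squared
= (10/31)^2 + (10/31)^2 + (4/31)^2 + (4/31)^2 + (3/31)^2
= (100 + 100 + 16 + 16 + 9) / 961
= 241/961
= 0.2508

0.2508


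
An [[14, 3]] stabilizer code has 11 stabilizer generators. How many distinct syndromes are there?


Each stabilizer generator gives a binary (+1 or -1) measurement outcome.
With 11 independent generators:
Total syndromes = 2^11
= 2048

2048


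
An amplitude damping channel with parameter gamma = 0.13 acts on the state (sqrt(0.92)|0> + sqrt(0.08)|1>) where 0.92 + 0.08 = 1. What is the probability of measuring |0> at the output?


For amplitude damping with parameter gamma on state sqrt(a)|0> + sqrt(b)|1>:
alpha^2 = 0.92, beta^2 = 0.08
P(|0>) = alpha^2 + gamma * beta^2
= 0.92 + 0.13 * 0.08
= 0.92 + 0.0104
= 0.9304

0.9304


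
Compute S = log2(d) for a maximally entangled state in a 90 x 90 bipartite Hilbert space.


For a maximally entangled state in d x d:
S = log2(d) = log2(90)
= 6.4919

6.4919


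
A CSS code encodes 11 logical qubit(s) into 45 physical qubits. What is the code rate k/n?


Code rate R = k/n
= 11/45
= 0.2444

0.2444


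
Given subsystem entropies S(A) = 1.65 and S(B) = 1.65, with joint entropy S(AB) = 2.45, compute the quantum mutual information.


I(A:B) = S(A) + S(B) - S(AB)
= 1.65 + 1.65 - 2.45
= 0.8500

0.8500


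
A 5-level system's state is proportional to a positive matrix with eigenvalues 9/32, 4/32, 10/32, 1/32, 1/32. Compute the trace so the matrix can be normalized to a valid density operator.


tr(M) = sum of eigenvalues
= 9/32 + 4/32 + 10/32 + 1/32 + 1/32
= 25/32
= 0.7812

0.7812


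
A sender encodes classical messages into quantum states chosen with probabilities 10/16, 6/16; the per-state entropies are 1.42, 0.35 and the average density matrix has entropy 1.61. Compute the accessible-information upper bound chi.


chi = S(rho) - sum_i p_i * S(rho_i)
Weighted entropy = 10/16 * 1.42 + 6/16 * 0.35
= 1.0187
chi = 1.61 - 1.0187
= 0.5913

0.5913


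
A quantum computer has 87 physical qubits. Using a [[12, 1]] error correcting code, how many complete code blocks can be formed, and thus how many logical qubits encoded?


Each code block uses 12 physical qubits for 1 logical qubit(s).
Number of complete blocks = floor(87 / 12) = 7
Logical qubits = 7 * 1
= 7

7


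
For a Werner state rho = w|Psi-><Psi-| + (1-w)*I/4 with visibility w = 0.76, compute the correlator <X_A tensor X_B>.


|Psi-> = (|01> - |10>)/sqrt(2)
For the pure Bell state, <X_A X_B> = -1 (Bell-state Pauli correlator).
The maximally-mixed part I/4 has tr(I/4 * P tensor P) = 0 for any traceless Pauli P.
So <X_A X_B>_rho = w * (-1) + (1 - w) * 0
= 0.76 * (-1)
= -0.7600

-0.7600


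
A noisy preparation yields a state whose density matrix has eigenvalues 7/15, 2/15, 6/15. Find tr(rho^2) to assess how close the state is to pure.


tr(rho^2) = sum of eigenvalues squared
= (7/15)^2 + (2/15)^2 + (6/15)^2
= (49 + 4 + 36) / 225
= 89/225
= 0.3956

0.3956


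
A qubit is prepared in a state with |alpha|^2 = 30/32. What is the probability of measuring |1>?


|alpha|^2 = 30/32 = 0.9375
|beta|^2 = 1 - 30/32 = 2/32 = 0.0625
P(|1>) = |beta|^2 = 0.0625

0.0625


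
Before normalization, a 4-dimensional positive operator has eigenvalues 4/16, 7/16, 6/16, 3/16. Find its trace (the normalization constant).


tr(M) = sum of eigenvalues
= 4/16 + 7/16 + 6/16 + 3/16
= 20/16
= 1.2500

1.2500


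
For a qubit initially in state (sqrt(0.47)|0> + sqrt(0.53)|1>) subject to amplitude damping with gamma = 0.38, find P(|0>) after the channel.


For amplitude damping with parameter gamma on state sqrt(a)|0> + sqrt(b)|1>:
alpha^2 = 0.47, beta^2 = 0.53
P(|0>) = alpha^2 + gamma * beta^2
= 0.47 + 0.38 * 0.53
= 0.47 + 0.2014
= 0.6714

0.6714


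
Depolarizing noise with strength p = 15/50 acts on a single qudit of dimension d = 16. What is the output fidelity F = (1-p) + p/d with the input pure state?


F = (1-p) + p/d
= (1 - 0.3000) + 0.3000/16
= 0.7000 + 0.0187
= 0.7188

0.7188


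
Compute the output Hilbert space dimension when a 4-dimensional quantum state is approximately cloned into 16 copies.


Output space = H^(tensor 16) where dim(H) = 4
dim = 4^16
= 16 (after 2 factors)
= 64 (after 3 factors)
= 256 (after 4 factors)
= 1024 (after 5 factors)
= 4096 (after 6 factors)
= 16384 (after 7 factors)
= 65536 (after 8 factors)
= 262144 (after 9 factors)
= 1048576 (after 10 factors)
= 4194304 (after 11 factors)
= 16777216 (after 12 factors)
= 67108864 (after 13 factors)
= 268435456 (after 14 factors)
= 1073741824 (after 15 factors)
= 4294967296 (after 16 factors)
= 4294967296

4294967296


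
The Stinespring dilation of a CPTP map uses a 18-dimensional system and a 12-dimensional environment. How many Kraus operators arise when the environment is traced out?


Tracing out the environment in an orthonormal basis {|i>_E} gives Kraus operators K_i = <i|_E U |0>_E.
Number of Kraus operators = dim(H_env) = d_env
= 12

12


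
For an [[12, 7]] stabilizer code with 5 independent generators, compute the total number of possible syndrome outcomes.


Each stabilizer generator gives a binary (+1 or -1) measurement outcome.
With 5 independent generators:
Total syndromes = 2^5
= 32

32


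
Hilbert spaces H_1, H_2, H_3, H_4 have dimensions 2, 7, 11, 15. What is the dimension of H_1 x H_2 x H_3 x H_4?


dim(H_1 x H_2 x H_3 x H_4) = 2 * 7 * 11 * 15
= 14 * 11 * 15
= 154 * 15
= 2310

2310


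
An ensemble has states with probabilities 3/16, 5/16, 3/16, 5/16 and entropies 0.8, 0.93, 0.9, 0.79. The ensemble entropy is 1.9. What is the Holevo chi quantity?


chi = S(rho) - sum_i p_i * S(rho_i)
Weighted entropy = 3/16 * 0.8 + 5/16 * 0.93 + 3/16 * 0.9 + 5/16 * 0.79
= 0.8563
chi = 1.9 - 0.8563
= 1.0437

1.0437


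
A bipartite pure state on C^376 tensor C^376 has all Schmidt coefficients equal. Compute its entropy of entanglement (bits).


For a maximally entangled state in d x d:
S = log2(d) = log2(376)
= 8.5546

8.5546


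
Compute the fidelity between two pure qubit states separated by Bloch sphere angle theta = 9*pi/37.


For states separated by angle theta on Bloch sphere:
F = cos^2(theta/2)
theta = 9*pi/37 = 0.7642
theta/2 = 0.3821
cos(theta/2) = 0.9279
F = 0.8610

0.8610


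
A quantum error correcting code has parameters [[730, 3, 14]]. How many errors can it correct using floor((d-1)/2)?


Code parameters: [[730, 3, 14]], distance d = 14.
Number of correctable errors = floor((d-1)/2)
= floor((14 - 1)/2)
= floor(13/2)
= 6

6


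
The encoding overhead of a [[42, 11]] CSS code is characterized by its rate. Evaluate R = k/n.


Code rate R = k/n
= 11/42
= 0.2619

0.2619


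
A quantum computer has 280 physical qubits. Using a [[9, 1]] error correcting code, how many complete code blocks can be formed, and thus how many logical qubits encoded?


Each code block uses 9 physical qubits for 1 logical qubit(s).
Number of complete blocks = floor(280 / 9) = 31
Logical qubits = 31 * 1
= 31

31


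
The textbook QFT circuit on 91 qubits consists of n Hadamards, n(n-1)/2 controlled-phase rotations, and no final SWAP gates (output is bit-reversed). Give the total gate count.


Hadamard gates: 91
Controlled rotations: n*(n-1)/2 = 91*90/2 = 4095
SWAP gates: 0 (omitted)
Total = 91 + 4095
= 4186

4186


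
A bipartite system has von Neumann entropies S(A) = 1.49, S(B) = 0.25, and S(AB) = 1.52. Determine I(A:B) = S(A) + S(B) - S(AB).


I(A:B) = S(A) + S(B) - S(AB)
= 1.49 + 0.25 - 1.52
= 0.2200

0.2200


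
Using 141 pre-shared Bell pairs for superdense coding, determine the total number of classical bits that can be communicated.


Superdense coding allows 2 classical bits per shared entangled pair.
141 pair(s) -> 2 * 141 = 282 classical bits

282


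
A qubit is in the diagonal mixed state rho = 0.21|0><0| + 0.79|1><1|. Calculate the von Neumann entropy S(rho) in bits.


S = -p*log2(p) - (1-p)*log2(1-p)
p = 0.2100, 1-p = 0.7900
= -0.2100 * log2(0.2100) - 0.7900 * log2(0.7900)
= -(-0.4728) - (-0.2687)
= 0.7415

0.7415
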